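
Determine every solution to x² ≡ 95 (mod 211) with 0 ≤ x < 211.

Since 211 ≡ 3 (mod 4), a square root of 95 is 95^((211+1)/4) = 95^53 mod 211.
Repeated squaring: 95^2≡163, 95^4≡194, 95^8≡78, 95^16≡176, 95^32≡170 (mod 211).
95^53 = 95^(32+16+4+1) ≡ 99 (mod 211).
Check: 99² = 9801 ≡ 95 (mod 211). The two roots are 99 and 112.

99, 112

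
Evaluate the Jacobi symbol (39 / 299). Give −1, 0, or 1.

0

Reciprocity: 39 ≡ 3 and 299 ≡ 3 (mod 4), so (39/299) = −(299/39).
Reduce top mod 39: now compute (26/39).
Pull out 2: since 39 ≡ 7 (mod 8), (2/39) = +1.
Reciprocity: 13 ≡ 1 and 39 ≡ 3 (mod 4), so (13/39) = +(39/13).
Reduce top mod 13: now compute (0/13).
Top reduces to 0: gcd > 1, so the symbol is 0.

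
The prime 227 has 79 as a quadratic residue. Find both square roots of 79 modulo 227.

Since 227 ≡ 3 (mod 4), a square root of 79 is 79^((227+1)/4) = 79^57 mod 227.
Repeated squaring: 79^2≡112, 79^4≡59, 79^8≡76, 79^16≡101, 79^32≡213 (mod 227).
79^57 = 79^(32+16+8+1) ≡ 144 (mod 227).
Check: 144² = 20736 ≡ 79 (mod 227). The two roots are 83 and 144.

83, 144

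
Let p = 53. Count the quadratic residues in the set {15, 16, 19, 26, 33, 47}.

3

(15/53) = +1 → QR.
(16/53) = +1 → QR.
(19/53) = -1 → non-residue.
(26/53) = -1 → non-residue.
(33/53) = -1 → non-residue.
(47/53) = +1 → QR.
Total quadratic residues among the 6: 3.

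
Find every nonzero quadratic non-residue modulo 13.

Square k = 1,…,6 (k and 13−k give the same square):
1²=1, 2²=4, 3²=9, 4²≡3, 5²≡12, 6²≡10 (mod 13).
The residues are {1, 3, 4, 9, 10, 12}; the non-residues are the remaining 6 nonzero classes.

2,5,6,7,8,11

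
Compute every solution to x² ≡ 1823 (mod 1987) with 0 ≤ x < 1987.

Since 1987 ≡ 3 (mod 4), a square root of 1823 is 1823^((1987+1)/4) = 1823^497 mod 1987.
Repeated squaring: 1823^2≡1065, 1823^4≡1635, 1823^8≡710, 1823^16≡1389, 1823^32≡1931, 1823^64≡1149, 1823^128≡833, 1823^256≡426 (mod 1987).
1823^497 = 1823^(256+128+64+32+16+1) ≡ 1769 (mod 1987).
Check: 1769² = 3129361 ≡ 1823 (mod 1987). The two roots are 218 and 1769.

218, 1769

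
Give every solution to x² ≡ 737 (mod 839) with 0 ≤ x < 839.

Since 839 ≡ 3 (mod 4), a square root of 737 is 737^((839+1)/4) = 737^210 mod 839.
Repeated squaring: 737^2≡336, 737^4≡470, 737^8≡243, 737^16≡319, 737^32≡242, 737^64≡673, 737^128≡708 (mod 839).
737^210 = 737^(128+64+16+2) ≡ 720 (mod 839).
Check: 720² = 518400 ≡ 737 (mod 839). The two roots are 119 and 720.

119, 720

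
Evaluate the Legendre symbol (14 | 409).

Pull out 2: since 409 ≡ 1 (mod 8), (2/409) = +1.
Reciprocity: 7 ≡ 3 and 409 ≡ 1 (mod 4), so (7/409) = +(409/7).
Reduce top mod 7: now compute (3/7).
Reciprocity: 3 ≡ 3 and 7 ≡ 3 (mod 4), so (3/7) = −(7/3).
Reduce top mod 3: now compute (1/3).
Reached (1/3) = 1. Collecting the sign flips along the way, the symbol is -1.

-1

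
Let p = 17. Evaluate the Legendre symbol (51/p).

0

First reduce: 51 ≡ 0 (mod 17).
Top reduces to 0: gcd > 1, so the symbol is 0.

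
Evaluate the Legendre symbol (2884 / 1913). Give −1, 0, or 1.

First reduce: 2884 ≡ 971 (mod 1913).
Reciprocity: 971 ≡ 3 and 1913 ≡ 1 (mod 4), so (971/1913) = +(1913/971).
Reduce top mod 971: now compute (942/971).
Pull out 2: since 971 ≡ 3 (mod 8), (2/971) = -1.
Reciprocity: 471 ≡ 3 and 971 ≡ 3 (mod 4), so (471/971) = −(971/471).
Reduce top mod 471: now compute (29/471).
Reciprocity: 29 ≡ 1 and 471 ≡ 3 (mod 4), so (29/471) = +(471/29).
Reduce top mod 29: now compute (7/29).
Reciprocity: 7 ≡ 3 and 29 ≡ 1 (mod 4), so (7/29) = +(29/7).
Reduce top mod 7: now compute (1/7).
Reached (1/7) = 1. Collecting the sign flips along the way, the symbol is +1.

1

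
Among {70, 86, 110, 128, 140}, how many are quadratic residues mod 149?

3

(70/149) = -1 → non-residue.
(86/149) = +1 → QR.
(110/149) = +1 → QR.
(128/149) = -1 → non-residue.
(140/149) = +1 → QR.
Total quadratic residues among the 5: 3.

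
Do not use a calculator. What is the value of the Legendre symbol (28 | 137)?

1

Pull out 2^2: since 137 ≡ 1 (mod 8), (2/137) = +1, so (2/137)^2 = +1.
Reciprocity: 7 ≡ 3 and 137 ≡ 1 (mod 4), so (7/137) = +(137/7).
Reduce top mod 7: now compute (4/7).
Pull out 2^2: since 7 ≡ 7 (mod 8), (2/7) = +1, so (2/7)^2 = +1.
Reached (1/7) = 1. Collecting the sign flips along the way, the symbol is +1.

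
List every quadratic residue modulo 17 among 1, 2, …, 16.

1, 2, 4, 8, 9, 13, 15, 16

Square k = 1,…,8 (k and 17−k give the same square):
1²=1, 2²=4, 3²=9, 4²=16, 5²≡8, 6²≡2, 7²≡15, 8²≡13 (mod 17).
So the quadratic residues mod 17 are {1, 2, 4, 8, 9, 13, 15, 16}.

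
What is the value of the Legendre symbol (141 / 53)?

-1

Euler's criterion: (141/53) ≡ 35^26 (mod 53).
35^2 ≡ 6 (mod 53)
35^4 ≡ 36 (mod 53)
35^8 ≡ 24 (mod 53)
35^16 ≡ 46 (mod 53)
35^26 = 35^(16+8+2) ≡ 52 (mod 53).
Result is 52 ≡ −1, so (141/53) = −1.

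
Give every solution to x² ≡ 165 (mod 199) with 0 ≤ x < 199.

Since 199 ≡ 3 (mod 4), a square root of 165 is 165^((199+1)/4) = 165^50 mod 199.
Repeated squaring: 165^2≡161, 165^4≡51, 165^8≡14, 165^16≡196, 165^32≡9 (mod 199).
165^50 = 165^(32+16+2) ≡ 31 (mod 199).
Check: 31² = 961 ≡ 165 (mod 199). The two roots are 31 and 168.

31, 168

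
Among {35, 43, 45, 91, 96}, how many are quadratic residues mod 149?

(35/149) = +1 → QR.
(43/149) = -1 → non-residue.
(45/149) = +1 → QR.
(91/149) = -1 → non-residue.
(96/149) = +1 → QR.
Total quadratic residues among the 5: 3.

3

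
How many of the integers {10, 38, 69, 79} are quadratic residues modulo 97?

(10/97) = -1 → non-residue.
(38/97) = -1 → non-residue.
(69/97) = -1 → non-residue.
(79/97) = +1 → QR.
Total quadratic residues among the 4: 1.

1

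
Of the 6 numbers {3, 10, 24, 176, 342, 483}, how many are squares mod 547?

(3/547) = -1 → non-residue.
(10/547) = +1 → QR.
(24/547) = +1 → QR.
(176/547) = +1 → QR.
(342/547) = -1 → non-residue.
(483/547) = -1 → non-residue.
Total quadratic residues among the 6: 3.

3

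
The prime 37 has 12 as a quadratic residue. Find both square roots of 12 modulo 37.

7, 30

37 ≡ 1 (mod 4), so we find a root by search.
Trying successive values, 7² = 49 ≡ 12 (mod 37). The other root is 37 − 7 = 30.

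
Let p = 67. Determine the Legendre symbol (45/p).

Reciprocity: 45 ≡ 1 and 67 ≡ 3 (mod 4), so (45/67) = +(67/45).
Reduce top mod 45: now compute (22/45).
Pull out 2: since 45 ≡ 5 (mod 8), (2/45) = -1.
Reciprocity: 11 ≡ 3 and 45 ≡ 1 (mod 4), so (11/45) = +(45/11).
Reduce top mod 11: now compute (1/11).
Reached (1/11) = 1. Collecting the sign flips along the way, the symbol is -1.

-1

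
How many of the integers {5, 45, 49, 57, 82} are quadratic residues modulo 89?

4

(5/89) = +1 → QR.
(45/89) = +1 → QR.
(49/89) = +1 → QR.
(57/89) = +1 → QR.
(82/89) = -1 → non-residue.
Total quadratic residues among the 5: 4.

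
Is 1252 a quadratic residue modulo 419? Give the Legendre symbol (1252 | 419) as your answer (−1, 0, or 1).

First reduce: 1252 ≡ 414 (mod 419).
Pull out 2: since 419 ≡ 3 (mod 8), (2/419) = -1.
Reciprocity: 207 ≡ 3 and 419 ≡ 3 (mod 4), so (207/419) = −(419/207).
Reduce top mod 207: now compute (5/207).
Reciprocity: 5 ≡ 1 and 207 ≡ 3 (mod 4), so (5/207) = +(207/5).
Reduce top mod 5: now compute (2/5).
Pull out 2: since 5 ≡ 5 (mod 8), (2/5) = -1.
Reached (1/5) = 1. Collecting the sign flips along the way, the symbol is -1.

-1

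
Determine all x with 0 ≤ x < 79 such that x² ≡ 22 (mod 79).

38, 41

Since 79 ≡ 3 (mod 4), a square root of 22 is 22^((79+1)/4) = 22^20 mod 79.
Repeated squaring: 22^2≡10, 22^4≡21, 22^8≡46, 22^16≡62 (mod 79).
22^20 = 22^(16+4) ≡ 38 (mod 79).
Check: 38² = 1444 ≡ 22 (mod 79). The two roots are 38 and 41.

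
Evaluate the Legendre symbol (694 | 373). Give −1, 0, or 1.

Euler's criterion: (694/373) ≡ 321^186 (mod 373).
321^2 ≡ 93 (mod 373)
321^4 ≡ 70 (mod 373)
321^8 ≡ 51 (mod 373)
321^16 ≡ 363 (mod 373)
321^32 ≡ 100 (mod 373)
321^64 ≡ 302 (mod 373)
321^128 ≡ 192 (mod 373)
321^186 = 321^(128+32+16+8+2) ≡ 1 (mod 373).
Result is 1, so (694/373) = 1.

1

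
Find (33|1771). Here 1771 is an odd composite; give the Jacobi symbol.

0

Reciprocity: 33 ≡ 1 and 1771 ≡ 3 (mod 4), so (33/1771) = +(1771/33).
Reduce top mod 33: now compute (22/33).
Pull out 2: since 33 ≡ 1 (mod 8), (2/33) = +1.
Reciprocity: 11 ≡ 3 and 33 ≡ 1 (mod 4), so (11/33) = +(33/11).
Reduce top mod 11: now compute (0/11).
Top reduces to 0: gcd > 1, so the symbol is 0.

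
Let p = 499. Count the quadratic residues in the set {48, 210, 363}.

0

(48/499) = -1 → non-residue.
(210/499) = -1 → non-residue.
(363/499) = -1 → non-residue.
Total quadratic residues among the 3: 0.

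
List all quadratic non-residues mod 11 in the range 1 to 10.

2,6,7,8,10

Square k = 1,…,5 (k and 11−k give the same square):
1²=1, 2²=4, 3²=9, 4²≡5, 5²≡3 (mod 11).
The residues are {1, 3, 4, 5, 9}; the non-residues are the remaining 5 nonzero classes.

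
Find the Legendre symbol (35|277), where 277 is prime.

Euler's criterion: (35/277) ≡ 35^138 (mod 277).
35^2 ≡ 117 (mod 277)
35^4 ≡ 116 (mod 277)
35^8 ≡ 160 (mod 277)
35^16 ≡ 116 (mod 277)
35^32 ≡ 160 (mod 277)
35^64 ≡ 116 (mod 277)
35^128 ≡ 160 (mod 277)
35^138 = 35^(128+8+2) ≡ 276 (mod 277).
Result is 276 ≡ −1, so (35/277) = −1.

-1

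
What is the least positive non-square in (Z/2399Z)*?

(2/2399) = +1, so 2 is a residue.
(3/2399) = +1, so 3 is a residue.
(4/2399) = +1, so 4 is a residue.
(5/2399) = +1, so 5 is a residue.
(6/2399) = +1, so 6 is a residue.
(7/2399) = +1, so 7 is a residue.
(8/2399) = +1, so 8 is a residue.
(9/2399) = +1, so 9 is a residue.
(10/2399) = +1, so 10 is a residue.
(11/2399) = −1, so 11 is the smallest positive non-residue mod 2399.

11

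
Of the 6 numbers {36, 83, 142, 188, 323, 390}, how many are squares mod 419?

(36/419) = +1 → QR.
(83/419) = -1 → non-residue.
(142/419) = +1 → QR.
(188/419) = +1 → QR.
(323/419) = +1 → QR.
(390/419) = -1 → non-residue.
Total quadratic residues among the 6: 4.

4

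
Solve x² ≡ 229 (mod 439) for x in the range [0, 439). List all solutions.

Since 439 ≡ 3 (mod 4), a square root of 229 is 229^((439+1)/4) = 229^110 mod 439.
Repeated squaring: 229^2≡200, 229^4≡51, 229^8≡406, 229^16≡211, 229^32≡182, 229^64≡199 (mod 439).
229^110 = 229^(64+32+8+4+2) ≡ 276 (mod 439).
Check: 276² = 76176 ≡ 229 (mod 439). The two roots are 163 and 276.

163, 276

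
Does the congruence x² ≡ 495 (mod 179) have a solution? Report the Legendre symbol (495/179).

Euler's criterion: (495/179) ≡ 137^89 (mod 179).
137^2 ≡ 153 (mod 179)
137^4 ≡ 139 (mod 179)
137^8 ≡ 168 (mod 179)
137^16 ≡ 121 (mod 179)
137^32 ≡ 142 (mod 179)
137^64 ≡ 116 (mod 179)
137^89 = 137^(64+16+8+1) ≡ 178 (mod 179).
Result is 178 ≡ −1, so (495/179) = −1.

-1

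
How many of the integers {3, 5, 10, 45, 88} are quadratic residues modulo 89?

4

(3/89) = -1 → non-residue.
(5/89) = +1 → QR.
(10/89) = +1 → QR.
(45/89) = +1 → QR.
(88/89) = +1 → QR.
Total quadratic residues among the 5: 4.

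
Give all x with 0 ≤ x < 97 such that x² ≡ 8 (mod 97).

97 ≡ 1 (mod 4), so we find a root by search.
Trying successive values, 28² = 784 ≡ 8 (mod 97). The other root is 97 − 28 = 69.

28, 69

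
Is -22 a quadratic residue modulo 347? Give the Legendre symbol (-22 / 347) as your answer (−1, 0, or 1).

First reduce: -22 ≡ 325 (mod 347).
Reciprocity: 325 ≡ 1 and 347 ≡ 3 (mod 4), so (325/347) = +(347/325).
Reduce top mod 325: now compute (22/325).
Pull out 2: since 325 ≡ 5 (mod 8), (2/325) = -1.
Reciprocity: 11 ≡ 3 and 325 ≡ 1 (mod 4), so (11/325) = +(325/11).
Reduce top mod 11: now compute (6/11).
Pull out 2: since 11 ≡ 3 (mod 8), (2/11) = -1.
Reciprocity: 3 ≡ 3 and 11 ≡ 3 (mod 4), so (3/11) = −(11/3).
Reduce top mod 3: now compute (2/3).
Pull out 2: since 3 ≡ 3 (mod 8), (2/3) = -1.
Reached (1/3) = 1. Collecting the sign flips along the way, the symbol is +1.

1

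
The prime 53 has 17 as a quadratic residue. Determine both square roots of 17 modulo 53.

21, 32

53 ≡ 1 (mod 4), so we find a root by search.
Trying successive values, 21² = 441 ≡ 17 (mod 53). The other root is 53 − 21 = 32.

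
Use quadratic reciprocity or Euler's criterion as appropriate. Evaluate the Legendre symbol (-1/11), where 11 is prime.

-1

First reduce: -1 ≡ 10 (mod 11).
Pull out 2: since 11 ≡ 3 (mod 8), (2/11) = -1.
Reciprocity: 5 ≡ 1 and 11 ≡ 3 (mod 4), so (5/11) = +(11/5).
Reduce top mod 5: now compute (1/5).
Reached (1/5) = 1. Collecting the sign flips along the way, the symbol is -1.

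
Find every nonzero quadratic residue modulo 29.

Square k = 1,…,14 (k and 29−k give the same square):
1²=1, 2²=4, 3²=9, 4²=16, 5²=25, 6²≡7, 7²≡20, 8²≡6, 9²≡23, 10²≡13, 11²≡5, 12²≡28, 13²≡24, 14²≡22 (mod 29).
So the quadratic residues mod 29 are {1, 4, 5, 6, 7, 9, 13, 16, 20, 22, 23, 24, 25, 28}.

1, 4, 5, 6, 7, 9, 13, 16, 20, 22, 23, 24, 25, 28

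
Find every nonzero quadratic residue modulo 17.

Square k = 1,…,8 (k and 17−k give the same square):
1²=1, 2²=4, 3²=9, 4²=16, 5²≡8, 6²≡2, 7²≡15, 8²≡13 (mod 17).
So the quadratic residues mod 17 are {1, 2, 4, 8, 9, 13, 15, 16}.

1,2,4,8,9,13,15,16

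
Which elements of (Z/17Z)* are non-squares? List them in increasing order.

3,5,6,7,10,11,12,14

Square k = 1,…,8 (k and 17−k give the same square):
1²=1, 2²=4, 3²=9, 4²=16, 5²≡8, 6²≡2, 7²≡15, 8²≡13 (mod 17).
The residues are {1, 2, 4, 8, 9, 13, 15, 16}; the non-residues are the remaining 8 nonzero classes.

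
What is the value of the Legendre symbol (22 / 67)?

Pull out 2: since 67 ≡ 3 (mod 8), (2/67) = -1.
Reciprocity: 11 ≡ 3 and 67 ≡ 3 (mod 4), so (11/67) = −(67/11).
Reduce top mod 11: now compute (1/11).
Reached (1/11) = 1. Collecting the sign flips along the way, the symbol is +1.

1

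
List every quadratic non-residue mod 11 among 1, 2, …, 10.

2,6,7,8,10

Square k = 1,…,5 (k and 11−k give the same square):
1²=1, 2²=4, 3²=9, 4²≡5, 5²≡3 (mod 11).
The residues are {1, 3, 4, 5, 9}; the non-residues are the remaining 5 nonzero classes.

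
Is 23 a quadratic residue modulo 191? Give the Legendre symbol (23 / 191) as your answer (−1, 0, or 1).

1

Reciprocity: 23 ≡ 3 and 191 ≡ 3 (mod 4), so (23/191) = −(191/23).
Reduce top mod 23: now compute (7/23).
Reciprocity: 7 ≡ 3 and 23 ≡ 3 (mod 4), so (7/23) = −(23/7).
Reduce top mod 7: now compute (2/7).
Pull out 2: since 7 ≡ 7 (mod 8), (2/7) = +1.
Reached (1/7) = 1. Collecting the sign flips along the way, the symbol is +1.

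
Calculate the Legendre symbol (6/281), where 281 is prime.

-1

Euler's criterion: (6/281) ≡ 6^140 (mod 281).
6^2 ≡ 36 (mod 281)
6^4 ≡ 172 (mod 281)
6^8 ≡ 79 (mod 281)
6^16 ≡ 59 (mod 281)
6^32 ≡ 109 (mod 281)
6^64 ≡ 79 (mod 281)
6^128 ≡ 59 (mod 281)
6^140 = 6^(128+8+4) ≡ 280 (mod 281).
Result is 280 ≡ −1, so (6/281) = −1.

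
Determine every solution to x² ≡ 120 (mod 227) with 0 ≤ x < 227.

Since 227 ≡ 3 (mod 4), a square root of 120 is 120^((227+1)/4) = 120^57 mod 227.
Repeated squaring: 120^2≡99, 120^4≡40, 120^8≡11, 120^16≡121, 120^32≡113 (mod 227).
120^57 = 120^(32+16+8+1) ≡ 44 (mod 227).
Check: 44² = 1936 ≡ 120 (mod 227). The two roots are 44 and 183.

44, 183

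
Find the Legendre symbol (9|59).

1

Euler's criterion: (9/59) ≡ 9^29 (mod 59).
9^2 ≡ 22 (mod 59)
9^4 ≡ 12 (mod 59)
9^8 ≡ 26 (mod 59)
9^16 ≡ 27 (mod 59)
9^29 = 9^(16+8+4+1) ≡ 1 (mod 59).
Result is 1, so (9/59) = 1.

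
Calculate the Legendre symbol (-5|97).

First reduce: -5 ≡ 92 (mod 97).
Pull out 2^2: since 97 ≡ 1 (mod 8), (2/97) = +1, so (2/97)^2 = +1.
Reciprocity: 23 ≡ 3 and 97 ≡ 1 (mod 4), so (23/97) = +(97/23).
Reduce top mod 23: now compute (5/23).
Reciprocity: 5 ≡ 1 and 23 ≡ 3 (mod 4), so (5/23) = +(23/5).
Reduce top mod 5: now compute (3/5).
Reciprocity: 3 ≡ 3 and 5 ≡ 1 (mod 4), so (3/5) = +(5/3).
Reduce top mod 3: now compute (2/3).
Pull out 2: since 3 ≡ 3 (mod 8), (2/3) = -1.
Reached (1/3) = 1. Collecting the sign flips along the way, the symbol is -1.

-1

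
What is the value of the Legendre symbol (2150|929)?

-1

First reduce: 2150 ≡ 292 (mod 929).
Pull out 2^2: since 929 ≡ 1 (mod 8), (2/929) = +1, so (2/929)^2 = +1.
Reciprocity: 73 ≡ 1 and 929 ≡ 1 (mod 4), so (73/929) = +(929/73).
Reduce top mod 73: now compute (53/73).
Reciprocity: 53 ≡ 1 and 73 ≡ 1 (mod 4), so (53/73) = +(73/53).
Reduce top mod 53: now compute (20/53).
Pull out 2^2: since 53 ≡ 5 (mod 8), (2/53) = -1, so (2/53)^2 = +1.
Reciprocity: 5 ≡ 1 and 53 ≡ 1 (mod 4), so (5/53) = +(53/5).
Reduce top mod 5: now compute (3/5).
Reciprocity: 3 ≡ 3 and 5 ≡ 1 (mod 4), so (3/5) = +(5/3).
Reduce top mod 3: now compute (2/3).
Pull out 2: since 3 ≡ 3 (mod 8), (2/3) = -1.
Reached (1/3) = 1. Collecting the sign flips along the way, the symbol is -1.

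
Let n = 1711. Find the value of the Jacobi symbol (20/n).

1

Pull out 2^2: since 1711 ≡ 7 (mod 8), (2/1711) = +1, so (2/1711)^2 = +1.
Reciprocity: 5 ≡ 1 and 1711 ≡ 3 (mod 4), so (5/1711) = +(1711/5).
Reduce top mod 5: now compute (1/5).
Reached (1/5) = 1. Collecting the sign flips along the way, the symbol is +1.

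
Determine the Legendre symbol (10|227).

1

Euler's criterion: (10/227) ≡ 10^113 (mod 227).
10^2 ≡ 100 (mod 227)
10^4 ≡ 12 (mod 227)
10^8 ≡ 144 (mod 227)
10^16 ≡ 79 (mod 227)
10^32 ≡ 112 (mod 227)
10^64 ≡ 59 (mod 227)
10^113 = 10^(64+32+16+1) ≡ 1 (mod 227).
Result is 1, so (10/227) = 1.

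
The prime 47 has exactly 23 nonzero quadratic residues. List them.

1 2 3 4 6 7 8 9 12 14 16 17 18 21 24 25 27 28 32 34 36 37 42

Square k = 1,…,23 (k and 47−k give the same square):
1²=1, 2²=4, 3²=9, 4²=16, 5²=25, 6²=36, 7²≡2, 8²≡17, 9²≡34, 10²≡6, 11²≡27, 12²≡3, 13²≡28, 14²≡8, 15²≡37, 16²≡21, 17²≡7, 18²≡42, 19²≡32, 20²≡24, 21²≡18, 22²≡14, 23²≡12 (mod 47).
So the quadratic residues mod 47 are {1, 2, 3, 4, 6, 7, 8, 9, 12, 14, 16, 17, 18, 21, 24, 25, 27, 28, 32, 34, 36, 37, 42}.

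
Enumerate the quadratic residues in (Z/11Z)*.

Square k = 1,…,5 (k and 11−k give the same square):
1²=1, 2²=4, 3²=9, 4²≡5, 5²≡3 (mod 11).
So the quadratic residues mod 11 are {1, 3, 4, 5, 9}.

1, 3, 4, 5, 9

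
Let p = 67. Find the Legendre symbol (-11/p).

1

First reduce: -11 ≡ 56 (mod 67).
Pull out 2^3: since 67 ≡ 3 (mod 8), (2/67) = -1, so (2/67)^3 = -1.
Reciprocity: 7 ≡ 3 and 67 ≡ 3 (mod 4), so (7/67) = −(67/7).
Reduce top mod 7: now compute (4/7).
Pull out 2^2: since 7 ≡ 7 (mod 8), (2/7) = +1, so (2/7)^2 = +1.
Reached (1/7) = 1. Collecting the sign flips along the way, the symbol is +1.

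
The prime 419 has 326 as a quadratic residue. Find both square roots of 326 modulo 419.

Since 419 ≡ 3 (mod 4), a square root of 326 is 326^((419+1)/4) = 326^105 mod 419.
Repeated squaring: 326^2≡269, 326^4≡293, 326^8≡373, 326^16≡21, 326^32≡22, 326^64≡65 (mod 419).
326^105 = 326^(64+32+8+1) ≡ 140 (mod 419).
Check: 140² = 19600 ≡ 326 (mod 419). The two roots are 140 and 279.

140, 279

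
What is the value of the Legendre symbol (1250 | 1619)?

-1

Pull out 2: since 1619 ≡ 3 (mod 8), (2/1619) = -1.
Reciprocity: 625 ≡ 1 and 1619 ≡ 3 (mod 4), so (625/1619) = +(1619/625).
Reduce top mod 625: now compute (369/625).
Reciprocity: 369 ≡ 1 and 625 ≡ 1 (mod 4), so (369/625) = +(625/369).
Reduce top mod 369: now compute (256/369).
Pull out 2^8: since 369 ≡ 1 (mod 8), (2/369) = +1, so (2/369)^8 = +1.
Reached (1/369) = 1. Collecting the sign flips along the way, the symbol is -1.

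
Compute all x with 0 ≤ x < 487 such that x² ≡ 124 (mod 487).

242, 245

Since 487 ≡ 3 (mod 4), a square root of 124 is 124^((487+1)/4) = 124^122 mod 487.
Repeated squaring: 124^2≡279, 124^4≡408, 124^8≡397, 124^16≡308, 124^32≡386, 124^64≡461 (mod 487).
124^122 = 124^(64+32+16+8+2) ≡ 242 (mod 487).
Check: 242² = 58564 ≡ 124 (mod 487). The two roots are 242 and 245.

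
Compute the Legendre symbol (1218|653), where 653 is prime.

Euler's criterion: (1218/653) ≡ 565^326 (mod 653).
565^2 ≡ 561 (mod 653)
565^4 ≡ 628 (mod 653)
565^8 ≡ 625 (mod 653)
565^16 ≡ 131 (mod 653)
565^32 ≡ 183 (mod 653)
565^64 ≡ 186 (mod 653)
565^128 ≡ 640 (mod 653)
565^256 ≡ 169 (mod 653)
565^326 = 565^(256+64+4+2) ≡ 652 (mod 653).
Result is 652 ≡ −1, so (1218/653) = −1.

-1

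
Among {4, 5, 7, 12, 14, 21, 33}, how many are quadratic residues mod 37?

(4/37) = +1 → QR.
(5/37) = -1 → non-residue.
(7/37) = +1 → QR.
(12/37) = +1 → QR.
(14/37) = -1 → non-residue.
(21/37) = +1 → QR.
(33/37) = +1 → QR.
Total quadratic residues among the 7: 5.

5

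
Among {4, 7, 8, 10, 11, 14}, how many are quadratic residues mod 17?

2

(4/17) = +1 → QR.
(7/17) = -1 → non-residue.
(8/17) = +1 → QR.
(10/17) = -1 → non-residue.
(11/17) = -1 → non-residue.
(14/17) = -1 → non-residue.
Total quadratic residues among the 6: 2.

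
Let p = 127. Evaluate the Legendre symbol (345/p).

-1

Euler's criterion: (345/127) ≡ 91^63 (mod 127).
91^2 ≡ 26 (mod 127)
91^4 ≡ 41 (mod 127)
91^8 ≡ 30 (mod 127)
91^16 ≡ 11 (mod 127)
91^32 ≡ 121 (mod 127)
91^63 = 91^(32+16+8+4+2+1) ≡ 126 (mod 127).
Result is 126 ≡ −1, so (345/127) = −1.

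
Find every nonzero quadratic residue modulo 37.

Square k = 1,…,18 (k and 37−k give the same square):
1²=1, 2²=4, 3²=9, 4²=16, 5²=25, 6²=36, 7²≡12, 8²≡27, 9²≡7, 10²≡26, 11²≡10, 12²≡33, 13²≡21, 14²≡11, 15²≡3, 16²≡34, 17²≡30, 18²≡28 (mod 37).
So the quadratic residues mod 37 are {1, 3, 4, 7, 9, 10, 11, 12, 16, 21, 25, 26, 27, 28, 30, 33, 34, 36}.

1, 3, 4, 7, 9, 10, 11, 12, 16, 21, 25, 26, 27, 28, 30, 33, 34, 36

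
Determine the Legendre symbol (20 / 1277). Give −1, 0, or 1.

-1

Pull out 2^2: since 1277 ≡ 5 (mod 8), (2/1277) = -1, so (2/1277)^2 = +1.
Reciprocity: 5 ≡ 1 and 1277 ≡ 1 (mod 4), so (5/1277) = +(1277/5).
Reduce top mod 5: now compute (2/5).
Pull out 2: since 5 ≡ 5 (mod 8), (2/5) = -1.
Reached (1/5) = 1. Collecting the sign flips along the way, the symbol is -1.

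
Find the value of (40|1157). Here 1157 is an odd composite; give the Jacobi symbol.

Pull out 2^3: since 1157 ≡ 5 (mod 8), (2/1157) = -1, so (2/1157)^3 = -1.
Reciprocity: 5 ≡ 1 and 1157 ≡ 1 (mod 4), so (5/1157) = +(1157/5).
Reduce top mod 5: now compute (2/5).
Pull out 2: since 5 ≡ 5 (mod 8), (2/5) = -1.
Reached (1/5) = 1. Collecting the sign flips along the way, the symbol is +1.

1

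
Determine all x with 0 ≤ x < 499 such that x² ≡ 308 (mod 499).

Since 499 ≡ 3 (mod 4), a square root of 308 is 308^((499+1)/4) = 308^125 mod 499.
Repeated squaring: 308^2≡54, 308^4≡421, 308^8≡96, 308^16≡234, 308^32≡365, 308^64≡491 (mod 499).
308^125 = 308^(64+32+16+8+4+1) ≡ 451 (mod 499).
Check: 451² = 203401 ≡ 308 (mod 499). The two roots are 48 and 451.

48, 451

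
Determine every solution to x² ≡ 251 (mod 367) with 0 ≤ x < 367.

Since 367 ≡ 3 (mod 4), a square root of 251 is 251^((367+1)/4) = 251^92 mod 367.
Repeated squaring: 251^2≡244, 251^4≡82, 251^8≡118, 251^16≡345, 251^32≡117, 251^64≡110 (mod 367).
251^92 = 251^(64+16+8+4) ≡ 148 (mod 367).
Check: 148² = 21904 ≡ 251 (mod 367). The two roots are 148 and 219.

148, 219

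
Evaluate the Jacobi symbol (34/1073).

Pull out 2: since 1073 ≡ 1 (mod 8), (2/1073) = +1.
Reciprocity: 17 ≡ 1 and 1073 ≡ 1 (mod 4), so (17/1073) = +(1073/17).
Reduce top mod 17: now compute (2/17).
Pull out 2: since 17 ≡ 1 (mod 8), (2/17) = +1.
Reached (1/17) = 1. Collecting the sign flips along the way, the symbol is +1.

1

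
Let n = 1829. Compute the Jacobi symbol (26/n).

-1

Pull out 2: since 1829 ≡ 5 (mod 8), (2/1829) = -1.
Reciprocity: 13 ≡ 1 and 1829 ≡ 1 (mod 4), so (13/1829) = +(1829/13).
Reduce top mod 13: now compute (9/13).
Reciprocity: 9 ≡ 1 and 13 ≡ 1 (mod 4), so (9/13) = +(13/9).
Reduce top mod 9: now compute (4/9).
Pull out 2^2: since 9 ≡ 1 (mod 8), (2/9) = +1, so (2/9)^2 = +1.
Reached (1/9) = 1. Collecting the sign flips along the way, the symbol is -1.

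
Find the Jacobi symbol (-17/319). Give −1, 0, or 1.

First reduce: -17 ≡ 302 (mod 319).
Pull out 2: since 319 ≡ 7 (mod 8), (2/319) = +1.
Reciprocity: 151 ≡ 3 and 319 ≡ 3 (mod 4), so (151/319) = −(319/151).
Reduce top mod 151: now compute (17/151).
Reciprocity: 17 ≡ 1 and 151 ≡ 3 (mod 4), so (17/151) = +(151/17).
Reduce top mod 17: now compute (15/17).
Reciprocity: 15 ≡ 3 and 17 ≡ 1 (mod 4), so (15/17) = +(17/15).
Reduce top mod 15: now compute (2/15).
Pull out 2: since 15 ≡ 7 (mod 8), (2/15) = +1.
Reached (1/15) = 1. Collecting the sign flips along the way, the symbol is -1.

-1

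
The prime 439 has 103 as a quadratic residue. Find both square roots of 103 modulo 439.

Since 439 ≡ 3 (mod 4), a square root of 103 is 103^((439+1)/4) = 103^110 mod 439.
Repeated squaring: 103^2≡73, 103^4≡61, 103^8≡209, 103^16≡220, 103^32≡110, 103^64≡247 (mod 439).
103^110 = 103^(64+32+8+4+2) ≡ 144 (mod 439).
Check: 144² = 20736 ≡ 103 (mod 439). The two roots are 144 and 295.

144, 295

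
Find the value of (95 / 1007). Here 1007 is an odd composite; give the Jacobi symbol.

0

Reciprocity: 95 ≡ 3 and 1007 ≡ 3 (mod 4), so (95/1007) = −(1007/95).
Reduce top mod 95: now compute (57/95).
Reciprocity: 57 ≡ 1 and 95 ≡ 3 (mod 4), so (57/95) = +(95/57).
Reduce top mod 57: now compute (38/57).
Pull out 2: since 57 ≡ 1 (mod 8), (2/57) = +1.
Reciprocity: 19 ≡ 3 and 57 ≡ 1 (mod 4), so (19/57) = +(57/19).
Reduce top mod 19: now compute (0/19).
Top reduces to 0: gcd > 1, so the symbol is 0.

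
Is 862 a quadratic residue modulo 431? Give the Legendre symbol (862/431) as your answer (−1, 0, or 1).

0

First reduce: 862 ≡ 0 (mod 431).
Top reduces to 0: gcd > 1, so the symbol is 0.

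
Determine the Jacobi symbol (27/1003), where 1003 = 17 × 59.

-1

Reciprocity: 27 ≡ 3 and 1003 ≡ 3 (mod 4), so (27/1003) = −(1003/27).
Reduce top mod 27: now compute (4/27).
Pull out 2^2: since 27 ≡ 3 (mod 8), (2/27) = -1, so (2/27)^2 = +1.
Reached (1/27) = 1. Collecting the sign flips along the way, the symbol is -1.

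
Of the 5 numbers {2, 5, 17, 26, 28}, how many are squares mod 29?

2

(2/29) = -1 → non-residue.
(5/29) = +1 → QR.
(17/29) = -1 → non-residue.
(26/29) = -1 → non-residue.
(28/29) = +1 → QR.
Total quadratic residues among the 5: 2.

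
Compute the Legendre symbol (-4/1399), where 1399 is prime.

-1

First reduce: -4 ≡ 1395 (mod 1399).
Reciprocity: 1395 ≡ 3 and 1399 ≡ 3 (mod 4), so (1395/1399) = −(1399/1395).
Reduce top mod 1395: now compute (4/1395).
Pull out 2^2: since 1395 ≡ 3 (mod 8), (2/1395) = -1, so (2/1395)^2 = +1.
Reached (1/1395) = 1. Collecting the sign flips along the way, the symbol is -1.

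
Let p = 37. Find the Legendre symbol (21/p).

Reciprocity: 21 ≡ 1 and 37 ≡ 1 (mod 4), so (21/37) = +(37/21).
Reduce top mod 21: now compute (16/21).
Pull out 2^4: since 21 ≡ 5 (mod 8), (2/21) = -1, so (2/21)^4 = +1.
Reached (1/21) = 1. Collecting the sign flips along the way, the symbol is +1.

1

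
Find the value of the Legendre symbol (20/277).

Euler's criterion: (20/277) ≡ 20^138 (mod 277).
20^2 ≡ 123 (mod 277)
20^4 ≡ 171 (mod 277)
20^8 ≡ 156 (mod 277)
20^16 ≡ 237 (mod 277)
20^32 ≡ 215 (mod 277)
20^64 ≡ 243 (mod 277)
20^128 ≡ 48 (mod 277)
20^138 = 20^(128+8+2) ≡ 276 (mod 277).
Result is 276 ≡ −1, so (20/277) = −1.

-1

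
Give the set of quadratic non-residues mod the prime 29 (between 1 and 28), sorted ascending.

2, 3, 8, 10, 11, 12, 14, 15, 17, 18, 19, 21, 26, 27

Square k = 1,…,14 (k and 29−k give the same square):
1²=1, 2²=4, 3²=9, 4²=16, 5²=25, 6²≡7, 7²≡20, 8²≡6, 9²≡23, 10²≡13, 11²≡5, 12²≡28, 13²≡24, 14²≡22 (mod 29).
The residues are {1, 4, 5, 6, 7, 9, 13, 16, 20, 22, 23, 24, 25, 28}; the non-residues are the remaining 14 nonzero classes.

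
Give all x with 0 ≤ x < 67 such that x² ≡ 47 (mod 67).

28, 39

Since 67 ≡ 3 (mod 4), a square root of 47 is 47^((67+1)/4) = 47^17 mod 67.
Repeated squaring: 47^2≡65, 47^4≡4, 47^8≡16, 47^16≡55 (mod 67).
47^17 = 47^(16+1) ≡ 39 (mod 67).
Check: 39² = 1521 ≡ 47 (mod 67). The two roots are 28 and 39.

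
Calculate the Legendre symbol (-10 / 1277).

1

First reduce: -10 ≡ 1267 (mod 1277).
Reciprocity: 1267 ≡ 3 and 1277 ≡ 1 (mod 4), so (1267/1277) = +(1277/1267).
Reduce top mod 1267: now compute (10/1267).
Pull out 2: since 1267 ≡ 3 (mod 8), (2/1267) = -1.
Reciprocity: 5 ≡ 1 and 1267 ≡ 3 (mod 4), so (5/1267) = +(1267/5).
Reduce top mod 5: now compute (2/5).
Pull out 2: since 5 ≡ 5 (mod 8), (2/5) = -1.
Reached (1/5) = 1. Collecting the sign flips along the way, the symbol is +1.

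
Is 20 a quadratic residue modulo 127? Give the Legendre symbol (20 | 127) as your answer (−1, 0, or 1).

-1

Pull out 2^2: since 127 ≡ 7 (mod 8), (2/127) = +1, so (2/127)^2 = +1.
Reciprocity: 5 ≡ 1 and 127 ≡ 3 (mod 4), so (5/127) = +(127/5).
Reduce top mod 5: now compute (2/5).
Pull out 2: since 5 ≡ 5 (mod 8), (2/5) = -1.
Reached (1/5) = 1. Collecting the sign flips along the way, the symbol is -1.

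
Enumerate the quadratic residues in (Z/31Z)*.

Square k = 1,…,15 (k and 31−k give the same square):
1²=1, 2²=4, 3²=9, 4²=16, 5²=25, 6²≡5, 7²≡18, 8²≡2, 9²≡19, 10²≡7, 11²≡28, 12²≡20, 13²≡14, 14²≡10, 15²≡8 (mod 31).
So the quadratic residues mod 31 are {1, 2, 4, 5, 7, 8, 9, 10, 14, 16, 18, 19, 20, 25, 28}.

1,2,4,5,7,8,9,10,14,16,18,19,20,25,28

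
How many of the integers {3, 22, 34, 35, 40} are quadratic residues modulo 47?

(3/47) = +1 → QR.
(22/47) = -1 → non-residue.
(34/47) = +1 → QR.
(35/47) = -1 → non-residue.
(40/47) = -1 → non-residue.
Total quadratic residues among the 5: 2.

2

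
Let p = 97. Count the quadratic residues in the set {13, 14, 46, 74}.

(13/97) = -1 → non-residue.
(14/97) = -1 → non-residue.
(46/97) = -1 → non-residue.
(74/97) = -1 → non-residue.
Total quadratic residues among the 4: 0.

0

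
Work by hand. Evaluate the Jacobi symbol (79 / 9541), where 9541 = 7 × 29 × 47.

Reciprocity: 79 ≡ 3 and 9541 ≡ 1 (mod 4), so (79/9541) = +(9541/79).
Reduce top mod 79: now compute (61/79).
Reciprocity: 61 ≡ 1 and 79 ≡ 3 (mod 4), so (61/79) = +(79/61).
Reduce top mod 61: now compute (18/61).
Pull out 2: since 61 ≡ 5 (mod 8), (2/61) = -1.
Reciprocity: 9 ≡ 1 and 61 ≡ 1 (mod 4), so (9/61) = +(61/9).
Reduce top mod 9: now compute (7/9).
Reciprocity: 7 ≡ 3 and 9 ≡ 1 (mod 4), so (7/9) = +(9/7).
Reduce top mod 7: now compute (2/7).
Pull out 2: since 7 ≡ 7 (mod 8), (2/7) = +1.
Reached (1/7) = 1. Collecting the sign flips along the way, the symbol is -1.

-1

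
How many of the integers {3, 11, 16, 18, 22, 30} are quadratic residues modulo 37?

(3/37) = +1 → QR.
(11/37) = +1 → QR.
(16/37) = +1 → QR.
(18/37) = -1 → non-residue.
(22/37) = -1 → non-residue.
(30/37) = +1 → QR.
Total quadratic residues among the 6: 4.

4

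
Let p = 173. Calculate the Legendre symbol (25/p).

1

Euler's criterion: (25/173) ≡ 25^86 (mod 173).
25^2 ≡ 106 (mod 173)
25^4 ≡ 164 (mod 173)
25^8 ≡ 81 (mod 173)
25^16 ≡ 160 (mod 173)
25^32 ≡ 169 (mod 173)
25^64 ≡ 16 (mod 173)
25^86 = 25^(64+16+4+2) ≡ 1 (mod 173).
Result is 1, so (25/173) = 1.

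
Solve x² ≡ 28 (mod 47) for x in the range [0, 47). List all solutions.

Since 47 ≡ 3 (mod 4), a square root of 28 is 28^((47+1)/4) = 28^12 mod 47.
Repeated squaring: 28^2≡32, 28^4≡37, 28^8≡6 (mod 47).
28^12 = 28^(8+4) ≡ 34 (mod 47).
Check: 34² = 1156 ≡ 28 (mod 47). The two roots are 13 and 34.

13, 34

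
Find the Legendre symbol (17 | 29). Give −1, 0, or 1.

-1

Reciprocity: 17 ≡ 1 and 29 ≡ 1 (mod 4), so (17/29) = +(29/17).
Reduce top mod 17: now compute (12/17).
Pull out 2^2: since 17 ≡ 1 (mod 8), (2/17) = +1, so (2/17)^2 = +1.
Reciprocity: 3 ≡ 3 and 17 ≡ 1 (mod 4), so (3/17) = +(17/3).
Reduce top mod 3: now compute (2/3).
Pull out 2: since 3 ≡ 3 (mod 8), (2/3) = -1.
Reached (1/3) = 1. Collecting the sign flips along the way, the symbol is -1.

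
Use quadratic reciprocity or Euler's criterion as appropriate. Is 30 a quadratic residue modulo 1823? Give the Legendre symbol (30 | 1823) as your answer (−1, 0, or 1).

-1

Pull out 2: since 1823 ≡ 7 (mod 8), (2/1823) = +1.
Reciprocity: 15 ≡ 3 and 1823 ≡ 3 (mod 4), so (15/1823) = −(1823/15).
Reduce top mod 15: now compute (8/15).
Pull out 2^3: since 15 ≡ 7 (mod 8), (2/15) = +1, so (2/15)^3 = +1.
Reached (1/15) = 1. Collecting the sign flips along the way, the symbol is -1.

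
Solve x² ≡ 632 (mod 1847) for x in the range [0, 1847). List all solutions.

Since 1847 ≡ 3 (mod 4), a square root of 632 is 632^((1847+1)/4) = 632^462 mod 1847.
Repeated squaring: 632^2≡472, 632^4≡1144, 632^8≡1060, 632^16≡624, 632^32≡1506, 632^64≡1767, 632^128≡859, 632^256≡928 (mod 1847).
632^462 = 632^(256+128+64+8+4+2) ≡ 363 (mod 1847).
Check: 363² = 131769 ≡ 632 (mod 1847). The two roots are 363 and 1484.

363, 1484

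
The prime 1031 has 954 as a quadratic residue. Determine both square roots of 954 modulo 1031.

Since 1031 ≡ 3 (mod 4), a square root of 954 is 954^((1031+1)/4) = 954^258 mod 1031.
Repeated squaring: 954^2≡774, 954^4≡65, 954^8≡101, 954^16≡922, 954^32≡540, 954^64≡858, 954^128≡30, 954^256≡900 (mod 1031).
954^258 = 954^(256+2) ≡ 675 (mod 1031).
Check: 675² = 455625 ≡ 954 (mod 1031). The two roots are 356 and 675.

356, 675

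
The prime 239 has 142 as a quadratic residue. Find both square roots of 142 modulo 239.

57, 182

Since 239 ≡ 3 (mod 4), a square root of 142 is 142^((239+1)/4) = 142^60 mod 239.
Repeated squaring: 142^2≡88, 142^4≡96, 142^8≡134, 142^16≡31, 142^32≡5 (mod 239).
142^60 = 142^(32+16+8+4) ≡ 182 (mod 239).
Check: 182² = 33124 ≡ 142 (mod 239). The two roots are 57 and 182.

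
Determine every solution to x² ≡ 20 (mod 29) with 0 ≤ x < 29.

7, 22

29 ≡ 1 (mod 4), so we find a root by search.
Trying successive values, 7² = 49 ≡ 20 (mod 29). The other root is 29 − 7 = 22.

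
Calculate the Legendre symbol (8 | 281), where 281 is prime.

Pull out 2^3: since 281 ≡ 1 (mod 8), (2/281) = +1, so (2/281)^3 = +1.
Reached (1/281) = 1. Collecting the sign flips along the way, the symbol is +1.

1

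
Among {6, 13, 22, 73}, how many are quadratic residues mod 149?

(6/149) = +1 → QR.
(13/149) = -1 → non-residue.
(22/149) = +1 → QR.
(73/149) = +1 → QR.
Total quadratic residues among the 4: 3.

3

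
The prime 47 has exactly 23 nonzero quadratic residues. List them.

Square k = 1,…,23 (k and 47−k give the same square):
1²=1, 2²=4, 3²=9, 4²=16, 5²=25, 6²=36, 7²≡2, 8²≡17, 9²≡34, 10²≡6, 11²≡27, 12²≡3, 13²≡28, 14²≡8, 15²≡37, 16²≡21, 17²≡7, 18²≡42, 19²≡32, 20²≡24, 21²≡18, 22²≡14, 23²≡12 (mod 47).
So the quadratic residues mod 47 are {1, 2, 3, 4, 6, 7, 8, 9, 12, 14, 16, 17, 18, 21, 24, 25, 27, 28, 32, 34, 36, 37, 42}.

1 2 3 4 6 7 8 9 12 14 16 17 18 21 24 25 27 28 32 34 36 37 42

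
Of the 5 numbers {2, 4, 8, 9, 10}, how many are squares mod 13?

3

(2/13) = -1 → non-residue.
(4/13) = +1 → QR.
(8/13) = -1 → non-residue.
(9/13) = +1 → QR.
(10/13) = +1 → QR.
Total quadratic residues among the 5: 3.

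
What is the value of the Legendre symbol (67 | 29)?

1

Euler's criterion: (67/29) ≡ 9^14 (mod 29).
9^2 ≡ 23 (mod 29)
9^4 ≡ 7 (mod 29)
9^8 ≡ 20 (mod 29)
9^14 = 9^(8+4+2) ≡ 1 (mod 29).
Result is 1, so (67/29) = 1.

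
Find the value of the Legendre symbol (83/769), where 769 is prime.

-1

Euler's criterion: (83/769) ≡ 83^384 (mod 769).
83^2 ≡ 737 (mod 769)
83^4 ≡ 255 (mod 769)
83^8 ≡ 429 (mod 769)
83^16 ≡ 250 (mod 769)
83^32 ≡ 211 (mod 769)
83^64 ≡ 688 (mod 769)
83^128 ≡ 409 (mod 769)
83^256 ≡ 408 (mod 769)
83^384 = 83^(256+128) ≡ 768 (mod 769).
Result is 768 ≡ −1, so (83/769) = −1.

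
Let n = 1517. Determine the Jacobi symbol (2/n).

-1

Pull out 2: since 1517 ≡ 5 (mod 8), (2/1517) = -1.
Reached (1/1517) = 1. Collecting the sign flips along the way, the symbol is -1.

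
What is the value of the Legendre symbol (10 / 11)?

-1

Euler's criterion: (10/11) ≡ 10^5 (mod 11).
10^2 ≡ 1 (mod 11)
10^4 ≡ 1 (mod 11)
10^5 = 10^(4+1) ≡ 10 (mod 11).
Result is 10 ≡ −1, so (10/11) = −1.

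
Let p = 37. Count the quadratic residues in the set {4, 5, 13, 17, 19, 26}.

(4/37) = +1 → QR.
(5/37) = -1 → non-residue.
(13/37) = -1 → non-residue.
(17/37) = -1 → non-residue.
(19/37) = -1 → non-residue.
(26/37) = +1 → QR.
Total quadratic residues among the 6: 2.

2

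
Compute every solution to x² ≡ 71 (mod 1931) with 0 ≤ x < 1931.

Since 1931 ≡ 3 (mod 4), a square root of 71 is 71^((1931+1)/4) = 71^483 mod 1931.
Repeated squaring: 71^2≡1179, 71^4≡1652, 71^8≡601, 71^16≡104, 71^32≡1161, 71^64≡83, 71^128≡1096, 71^256≡134 (mod 1931).
71^483 = 71^(256+128+64+32+2+1) ≡ 1605 (mod 1931).
Check: 1605² = 2576025 ≡ 71 (mod 1931). The two roots are 326 and 1605.

326, 1605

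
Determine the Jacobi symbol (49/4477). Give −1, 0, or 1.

Reciprocity: 49 ≡ 1 and 4477 ≡ 1 (mod 4), so (49/4477) = +(4477/49).
Reduce top mod 49: now compute (18/49).
Pull out 2: since 49 ≡ 1 (mod 8), (2/49) = +1.
Reciprocity: 9 ≡ 1 and 49 ≡ 1 (mod 4), so (9/49) = +(49/9).
Reduce top mod 9: now compute (4/9).
Pull out 2^2: since 9 ≡ 1 (mod 8), (2/9) = +1, so (2/9)^2 = +1.
Reached (1/9) = 1. Collecting the sign flips along the way, the symbol is +1.

1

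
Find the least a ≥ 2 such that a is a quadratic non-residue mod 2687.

5

(2/2687) = +1, so 2 is a residue.
(3/2687) = +1, so 3 is a residue.
(4/2687) = +1, so 4 is a residue.
(5/2687) = −1, so 5 is the smallest positive non-residue mod 2687.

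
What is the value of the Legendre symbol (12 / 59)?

Euler's criterion: (12/59) ≡ 12^29 (mod 59).
12^2 ≡ 26 (mod 59)
12^4 ≡ 27 (mod 59)
12^8 ≡ 21 (mod 59)
12^16 ≡ 28 (mod 59)
12^29 = 12^(16+8+4+1) ≡ 1 (mod 59).
Result is 1, so (12/59) = 1.

1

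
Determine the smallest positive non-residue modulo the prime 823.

(2/823) = +1, so 2 is a residue.
(3/823) = −1, so 3 is the smallest positive non-residue mod 823.

3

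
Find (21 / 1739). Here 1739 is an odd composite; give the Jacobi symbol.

1

Reciprocity: 21 ≡ 1 and 1739 ≡ 3 (mod 4), so (21/1739) = +(1739/21).
Reduce top mod 21: now compute (17/21).
Reciprocity: 17 ≡ 1 and 21 ≡ 1 (mod 4), so (17/21) = +(21/17).
Reduce top mod 17: now compute (4/17).
Pull out 2^2: since 17 ≡ 1 (mod 8), (2/17) = +1, so (2/17)^2 = +1.
Reached (1/17) = 1. Collecting the sign flips along the way, the symbol is +1.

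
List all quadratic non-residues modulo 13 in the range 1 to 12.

2, 5, 6, 7, 8, 11

Square k = 1,…,6 (k and 13−k give the same square):
1²=1, 2²=4, 3²=9, 4²≡3, 5²≡12, 6²≡10 (mod 13).
The residues are {1, 3, 4, 9, 10, 12}; the non-residues are the remaining 6 nonzero classes.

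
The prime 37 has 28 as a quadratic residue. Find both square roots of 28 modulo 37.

37 ≡ 1 (mod 4), so we find a root by search.
Trying successive values, 18² = 324 ≡ 28 (mod 37). The other root is 37 − 18 = 19.

18, 19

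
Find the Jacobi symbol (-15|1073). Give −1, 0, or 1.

First reduce: -15 ≡ 1058 (mod 1073).
Pull out 2: since 1073 ≡ 1 (mod 8), (2/1073) = +1.
Reciprocity: 529 ≡ 1 and 1073 ≡ 1 (mod 4), so (529/1073) = +(1073/529).
Reduce top mod 529: now compute (15/529).
Reciprocity: 15 ≡ 3 and 529 ≡ 1 (mod 4), so (15/529) = +(529/15).
Reduce top mod 15: now compute (4/15).
Pull out 2^2: since 15 ≡ 7 (mod 8), (2/15) = +1, so (2/15)^2 = +1.
Reached (1/15) = 1. Collecting the sign flips along the way, the symbol is +1.

1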